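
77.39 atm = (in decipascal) 7.842e+07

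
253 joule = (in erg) 2.53e+09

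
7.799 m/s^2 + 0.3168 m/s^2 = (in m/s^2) 8.116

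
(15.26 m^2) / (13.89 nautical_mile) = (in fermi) 5.932e+11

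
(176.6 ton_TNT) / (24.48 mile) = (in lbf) 4.216e+06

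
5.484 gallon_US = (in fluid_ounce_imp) 730.6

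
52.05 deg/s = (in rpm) 8.675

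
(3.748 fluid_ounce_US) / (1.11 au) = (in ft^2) 7.185e-15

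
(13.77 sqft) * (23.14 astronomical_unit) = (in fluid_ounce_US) 1.497e+17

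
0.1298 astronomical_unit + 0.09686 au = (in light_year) 3.584e-06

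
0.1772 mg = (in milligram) 0.1772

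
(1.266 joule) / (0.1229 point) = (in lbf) 6564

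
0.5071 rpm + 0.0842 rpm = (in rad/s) 0.06192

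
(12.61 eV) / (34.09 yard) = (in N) 6.481e-20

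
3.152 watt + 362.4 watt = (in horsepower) 0.4902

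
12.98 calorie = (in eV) 3.39e+20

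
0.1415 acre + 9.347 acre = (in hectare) 3.84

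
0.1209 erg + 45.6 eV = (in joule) 1.209e-08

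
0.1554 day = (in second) 1.343e+04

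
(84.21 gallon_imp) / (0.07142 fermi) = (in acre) 1.325e+12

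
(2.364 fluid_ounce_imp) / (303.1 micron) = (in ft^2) 2.385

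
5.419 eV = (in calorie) 2.075e-19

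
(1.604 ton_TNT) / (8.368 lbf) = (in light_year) 1.906e-08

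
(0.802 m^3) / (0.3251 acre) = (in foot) 0.002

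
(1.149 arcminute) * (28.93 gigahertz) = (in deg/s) 5.54e+08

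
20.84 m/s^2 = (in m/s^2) 20.84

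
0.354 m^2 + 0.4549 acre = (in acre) 0.455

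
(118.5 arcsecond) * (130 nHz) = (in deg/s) 4.279e-09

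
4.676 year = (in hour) 4.096e+04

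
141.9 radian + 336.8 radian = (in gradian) 3.047e+04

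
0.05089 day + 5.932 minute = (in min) 79.21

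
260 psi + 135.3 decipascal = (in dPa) 1.793e+07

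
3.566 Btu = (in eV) 2.348e+22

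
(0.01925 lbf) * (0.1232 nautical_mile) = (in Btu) 0.01852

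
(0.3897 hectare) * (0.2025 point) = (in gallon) 73.54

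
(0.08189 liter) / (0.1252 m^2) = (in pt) 1.854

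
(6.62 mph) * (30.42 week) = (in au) 0.000364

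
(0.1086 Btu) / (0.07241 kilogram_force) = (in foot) 529.4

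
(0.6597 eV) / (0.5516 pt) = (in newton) 5.432e-16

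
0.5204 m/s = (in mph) 1.164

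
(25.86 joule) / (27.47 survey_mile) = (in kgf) 5.965e-05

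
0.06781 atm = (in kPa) 6.871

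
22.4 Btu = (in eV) 1.475e+23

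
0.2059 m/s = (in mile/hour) 0.4606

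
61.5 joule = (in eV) 3.839e+20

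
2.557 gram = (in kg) 0.002557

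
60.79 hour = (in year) 0.006939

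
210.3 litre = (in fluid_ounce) 7111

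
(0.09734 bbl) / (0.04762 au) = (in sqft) 2.338e-11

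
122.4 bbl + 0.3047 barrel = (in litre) 1.951e+04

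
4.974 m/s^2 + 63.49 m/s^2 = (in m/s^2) 68.46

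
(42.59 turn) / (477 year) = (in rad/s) 1.779e-08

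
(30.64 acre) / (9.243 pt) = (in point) 1.078e+11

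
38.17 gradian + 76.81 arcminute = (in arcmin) 2138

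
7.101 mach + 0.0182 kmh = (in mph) 5409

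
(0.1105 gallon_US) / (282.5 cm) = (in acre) 3.659e-08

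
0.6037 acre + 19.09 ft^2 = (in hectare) 0.2445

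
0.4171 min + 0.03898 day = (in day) 0.03927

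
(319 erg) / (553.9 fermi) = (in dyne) 5.759e+12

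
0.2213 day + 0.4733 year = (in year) 0.4739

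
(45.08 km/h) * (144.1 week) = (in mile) 6.781e+05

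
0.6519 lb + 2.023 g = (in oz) 10.5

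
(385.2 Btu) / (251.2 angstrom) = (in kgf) 1.65e+12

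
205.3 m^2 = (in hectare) 0.02053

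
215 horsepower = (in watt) 1.603e+05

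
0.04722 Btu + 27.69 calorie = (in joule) 165.7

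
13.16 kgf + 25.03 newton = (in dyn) 1.541e+07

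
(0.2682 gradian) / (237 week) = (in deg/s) 1.684e-09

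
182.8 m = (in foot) 599.7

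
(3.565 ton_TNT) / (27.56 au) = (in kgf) 0.0003689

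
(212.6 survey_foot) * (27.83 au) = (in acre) 6.667e+10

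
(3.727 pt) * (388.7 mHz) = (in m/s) 0.0005111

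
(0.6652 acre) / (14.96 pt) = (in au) 3.41e-06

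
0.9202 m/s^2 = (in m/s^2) 0.9202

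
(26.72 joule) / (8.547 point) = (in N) 8862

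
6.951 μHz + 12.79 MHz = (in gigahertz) 0.01279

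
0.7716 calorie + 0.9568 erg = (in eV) 2.015e+19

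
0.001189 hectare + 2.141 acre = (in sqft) 9.339e+04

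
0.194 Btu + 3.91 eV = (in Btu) 0.194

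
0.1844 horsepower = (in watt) 137.5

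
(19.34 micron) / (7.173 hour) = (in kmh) 2.696e-09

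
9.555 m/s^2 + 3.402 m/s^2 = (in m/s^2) 12.96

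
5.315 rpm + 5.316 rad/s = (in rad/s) 5.873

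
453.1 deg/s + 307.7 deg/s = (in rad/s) 13.28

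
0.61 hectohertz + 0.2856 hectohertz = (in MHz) 8.956e-05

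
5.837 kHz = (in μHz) 5.837e+09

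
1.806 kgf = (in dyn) 1.771e+06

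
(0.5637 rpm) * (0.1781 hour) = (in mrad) 3.785e+04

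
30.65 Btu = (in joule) 3.234e+04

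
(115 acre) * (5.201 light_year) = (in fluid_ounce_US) 7.743e+26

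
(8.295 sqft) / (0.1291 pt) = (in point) 4.796e+07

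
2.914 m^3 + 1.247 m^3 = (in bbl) 26.17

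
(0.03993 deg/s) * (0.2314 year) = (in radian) 5086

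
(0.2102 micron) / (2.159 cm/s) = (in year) 3.087e-13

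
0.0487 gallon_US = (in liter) 0.1843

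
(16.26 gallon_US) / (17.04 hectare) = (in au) 2.415e-18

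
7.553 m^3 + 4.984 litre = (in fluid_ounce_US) 2.556e+05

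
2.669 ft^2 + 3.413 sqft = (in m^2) 0.565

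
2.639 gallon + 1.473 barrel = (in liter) 244.2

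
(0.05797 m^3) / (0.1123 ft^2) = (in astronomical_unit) 3.714e-11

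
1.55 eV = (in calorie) 5.935e-20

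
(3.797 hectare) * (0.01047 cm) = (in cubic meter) 3.975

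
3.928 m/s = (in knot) 7.635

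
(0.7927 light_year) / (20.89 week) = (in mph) 1.328e+09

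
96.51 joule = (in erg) 9.651e+08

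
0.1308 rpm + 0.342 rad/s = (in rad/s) 0.3557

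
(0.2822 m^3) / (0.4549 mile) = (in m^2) 0.0003855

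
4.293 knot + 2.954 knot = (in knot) 7.247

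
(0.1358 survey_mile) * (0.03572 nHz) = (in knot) 1.517e-08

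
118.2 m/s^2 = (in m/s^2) 118.2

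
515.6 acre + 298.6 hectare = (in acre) 1253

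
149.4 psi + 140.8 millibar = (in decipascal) 1.044e+07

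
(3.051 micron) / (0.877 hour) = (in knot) 1.878e-09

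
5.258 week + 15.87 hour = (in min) 5.395e+04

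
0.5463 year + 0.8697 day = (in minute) 2.884e+05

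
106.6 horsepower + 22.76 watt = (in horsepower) 106.6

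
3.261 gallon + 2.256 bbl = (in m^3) 0.371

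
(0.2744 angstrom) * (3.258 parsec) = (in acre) 681.7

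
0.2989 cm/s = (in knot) 0.00581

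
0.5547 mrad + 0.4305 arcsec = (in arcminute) 1.914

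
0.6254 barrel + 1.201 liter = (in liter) 100.6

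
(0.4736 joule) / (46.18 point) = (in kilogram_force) 2.964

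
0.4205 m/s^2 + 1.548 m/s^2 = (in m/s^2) 1.969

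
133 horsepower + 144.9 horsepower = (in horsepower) 277.9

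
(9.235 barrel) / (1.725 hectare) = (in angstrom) 8.512e+05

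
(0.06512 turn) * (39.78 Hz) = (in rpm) 155.4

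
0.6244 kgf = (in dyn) 6.123e+05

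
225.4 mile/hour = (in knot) 195.9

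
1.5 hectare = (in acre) 3.707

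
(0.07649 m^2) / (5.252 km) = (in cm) 0.001456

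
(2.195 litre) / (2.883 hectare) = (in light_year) 8.048e-24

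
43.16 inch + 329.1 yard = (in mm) 3.02e+05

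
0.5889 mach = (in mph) 448.6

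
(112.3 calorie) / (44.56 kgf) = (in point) 3048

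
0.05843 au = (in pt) 2.478e+13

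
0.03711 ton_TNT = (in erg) 1.553e+15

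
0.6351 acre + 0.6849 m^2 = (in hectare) 0.2571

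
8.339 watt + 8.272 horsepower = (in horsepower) 8.283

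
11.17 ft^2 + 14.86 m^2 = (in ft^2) 171.1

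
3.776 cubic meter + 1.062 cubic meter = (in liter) 4838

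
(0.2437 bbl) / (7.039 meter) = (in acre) 1.36e-06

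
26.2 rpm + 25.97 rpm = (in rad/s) 5.463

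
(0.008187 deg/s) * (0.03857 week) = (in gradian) 212.2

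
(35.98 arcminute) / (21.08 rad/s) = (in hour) 1.379e-07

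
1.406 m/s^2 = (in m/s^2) 1.406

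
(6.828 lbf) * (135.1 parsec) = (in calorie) 3.026e+19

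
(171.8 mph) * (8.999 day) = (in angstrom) 5.971e+17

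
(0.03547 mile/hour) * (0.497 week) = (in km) 4.766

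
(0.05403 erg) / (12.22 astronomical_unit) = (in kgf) 3.014e-22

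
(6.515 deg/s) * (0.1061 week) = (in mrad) 7.297e+06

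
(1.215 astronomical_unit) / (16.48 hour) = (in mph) 6.853e+06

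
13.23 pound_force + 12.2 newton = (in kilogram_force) 7.245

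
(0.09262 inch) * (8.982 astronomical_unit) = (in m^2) 3.161e+09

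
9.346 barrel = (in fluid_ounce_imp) 5.23e+04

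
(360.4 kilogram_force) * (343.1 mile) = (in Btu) 1.85e+06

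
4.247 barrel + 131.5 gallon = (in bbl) 7.378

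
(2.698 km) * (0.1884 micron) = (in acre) 1.256e-07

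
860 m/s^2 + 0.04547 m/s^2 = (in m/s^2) 860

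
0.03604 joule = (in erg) 3.604e+05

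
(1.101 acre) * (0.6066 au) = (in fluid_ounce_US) 1.367e+19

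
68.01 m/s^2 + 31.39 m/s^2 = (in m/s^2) 99.4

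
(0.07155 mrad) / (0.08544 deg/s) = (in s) 0.04798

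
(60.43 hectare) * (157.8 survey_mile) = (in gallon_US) 4.054e+13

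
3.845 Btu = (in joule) 4057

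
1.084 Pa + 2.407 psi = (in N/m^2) 1.66e+04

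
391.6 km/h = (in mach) 0.3195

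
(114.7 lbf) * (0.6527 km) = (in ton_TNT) 7.959e-05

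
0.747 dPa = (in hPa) 0.000747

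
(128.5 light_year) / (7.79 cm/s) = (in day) 1.806e+14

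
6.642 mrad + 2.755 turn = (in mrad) 1.732e+04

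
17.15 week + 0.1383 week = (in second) 1.046e+07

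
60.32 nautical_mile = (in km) 111.7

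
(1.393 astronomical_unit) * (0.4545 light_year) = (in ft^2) 9.645e+27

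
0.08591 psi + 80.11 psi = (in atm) 5.457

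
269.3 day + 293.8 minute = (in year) 0.7384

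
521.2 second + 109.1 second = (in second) 630.3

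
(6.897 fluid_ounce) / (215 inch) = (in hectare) 3.735e-09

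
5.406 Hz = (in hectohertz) 0.05406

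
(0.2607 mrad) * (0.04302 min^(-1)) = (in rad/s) 1.869e-07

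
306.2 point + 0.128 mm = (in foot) 0.3548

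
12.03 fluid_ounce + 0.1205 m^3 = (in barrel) 0.7602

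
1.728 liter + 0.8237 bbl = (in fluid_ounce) 4487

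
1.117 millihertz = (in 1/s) 0.001117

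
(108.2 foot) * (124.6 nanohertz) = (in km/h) 1.479e-05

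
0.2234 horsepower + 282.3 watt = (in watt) 448.9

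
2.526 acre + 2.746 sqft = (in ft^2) 1.1e+05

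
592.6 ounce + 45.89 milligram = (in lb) 37.04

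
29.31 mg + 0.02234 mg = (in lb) 6.467e-05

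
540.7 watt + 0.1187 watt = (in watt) 540.8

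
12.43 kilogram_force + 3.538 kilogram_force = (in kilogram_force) 15.97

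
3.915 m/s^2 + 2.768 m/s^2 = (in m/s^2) 6.683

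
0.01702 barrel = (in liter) 2.706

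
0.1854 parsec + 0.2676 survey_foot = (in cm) 5.721e+17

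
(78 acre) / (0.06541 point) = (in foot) 4.488e+10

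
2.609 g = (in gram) 2.609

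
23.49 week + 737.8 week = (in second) 4.604e+08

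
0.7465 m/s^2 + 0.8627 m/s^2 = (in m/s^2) 1.609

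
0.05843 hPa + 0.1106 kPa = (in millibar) 1.164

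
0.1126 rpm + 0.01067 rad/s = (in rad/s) 0.02246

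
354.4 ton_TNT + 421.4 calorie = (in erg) 1.483e+19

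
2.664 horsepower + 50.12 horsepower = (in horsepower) 52.78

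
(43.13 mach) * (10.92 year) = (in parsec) 0.0001639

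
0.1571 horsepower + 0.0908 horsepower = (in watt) 184.9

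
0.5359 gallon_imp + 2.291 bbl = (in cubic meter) 0.3667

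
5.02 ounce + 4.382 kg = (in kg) 4.524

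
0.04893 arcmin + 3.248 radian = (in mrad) 3248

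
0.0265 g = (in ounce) 0.0009348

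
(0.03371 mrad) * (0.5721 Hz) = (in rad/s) 1.929e-05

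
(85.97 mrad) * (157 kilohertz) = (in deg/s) 7.733e+05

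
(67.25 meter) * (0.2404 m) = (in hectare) 0.001617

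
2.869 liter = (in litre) 2.869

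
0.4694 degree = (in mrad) 8.193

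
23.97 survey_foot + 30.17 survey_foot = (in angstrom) 1.65e+11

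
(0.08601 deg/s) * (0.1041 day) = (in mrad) 1.35e+04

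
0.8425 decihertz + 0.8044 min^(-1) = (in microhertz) 9.766e+04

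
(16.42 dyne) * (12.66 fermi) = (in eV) 12.97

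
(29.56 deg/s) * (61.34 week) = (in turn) 3.046e+06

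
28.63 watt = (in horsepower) 0.03839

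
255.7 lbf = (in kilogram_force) 116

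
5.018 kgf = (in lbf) 11.06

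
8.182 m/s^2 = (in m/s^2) 8.182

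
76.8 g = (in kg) 0.0768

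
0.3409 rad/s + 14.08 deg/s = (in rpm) 5.602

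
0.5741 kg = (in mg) 5.741e+05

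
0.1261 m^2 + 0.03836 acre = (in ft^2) 1672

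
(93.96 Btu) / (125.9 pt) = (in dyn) 2.232e+11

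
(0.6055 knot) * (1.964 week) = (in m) 3.7e+05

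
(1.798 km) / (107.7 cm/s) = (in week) 0.00276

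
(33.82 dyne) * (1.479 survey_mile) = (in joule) 0.805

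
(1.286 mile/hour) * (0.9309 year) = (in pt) 4.784e+10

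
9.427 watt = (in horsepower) 0.01264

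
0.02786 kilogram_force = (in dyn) 2.732e+04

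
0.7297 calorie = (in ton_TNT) 7.297e-10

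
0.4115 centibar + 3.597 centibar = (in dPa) 4.008e+04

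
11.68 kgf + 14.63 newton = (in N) 129.2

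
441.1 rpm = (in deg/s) 2647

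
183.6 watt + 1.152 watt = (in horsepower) 0.2478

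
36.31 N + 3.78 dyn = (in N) 36.31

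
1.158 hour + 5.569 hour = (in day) 0.2803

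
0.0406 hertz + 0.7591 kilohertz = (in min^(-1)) 4.555e+04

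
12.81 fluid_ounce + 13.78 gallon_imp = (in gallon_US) 16.65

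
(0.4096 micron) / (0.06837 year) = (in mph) 4.25e-13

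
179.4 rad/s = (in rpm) 1713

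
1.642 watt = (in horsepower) 0.002202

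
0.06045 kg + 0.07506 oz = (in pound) 0.138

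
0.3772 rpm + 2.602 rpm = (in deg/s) 17.88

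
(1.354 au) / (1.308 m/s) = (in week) 2.56e+05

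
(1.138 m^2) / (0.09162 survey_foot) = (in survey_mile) 0.02532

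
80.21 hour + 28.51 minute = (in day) 3.362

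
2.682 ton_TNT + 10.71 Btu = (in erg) 1.122e+17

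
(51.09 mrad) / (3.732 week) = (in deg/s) 1.297e-06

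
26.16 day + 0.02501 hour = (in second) 2.26e+06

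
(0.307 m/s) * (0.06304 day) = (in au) 1.118e-08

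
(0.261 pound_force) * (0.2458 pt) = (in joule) 0.0001007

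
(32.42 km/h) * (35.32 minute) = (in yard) 2.087e+04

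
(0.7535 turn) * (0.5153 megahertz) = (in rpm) 2.33e+07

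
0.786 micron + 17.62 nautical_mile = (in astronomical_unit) 2.181e-07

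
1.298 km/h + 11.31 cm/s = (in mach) 0.001391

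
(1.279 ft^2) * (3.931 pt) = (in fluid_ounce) 5.572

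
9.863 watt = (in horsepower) 0.01323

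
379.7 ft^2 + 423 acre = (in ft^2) 1.843e+07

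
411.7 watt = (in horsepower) 0.5521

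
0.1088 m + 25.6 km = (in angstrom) 2.56e+14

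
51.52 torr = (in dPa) 6.869e+04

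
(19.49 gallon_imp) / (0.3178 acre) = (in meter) 6.889e-05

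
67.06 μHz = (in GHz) 6.706e-14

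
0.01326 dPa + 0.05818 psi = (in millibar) 4.011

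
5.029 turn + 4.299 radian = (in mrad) 3.59e+04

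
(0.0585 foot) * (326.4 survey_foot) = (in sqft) 19.09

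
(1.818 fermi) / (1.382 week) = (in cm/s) 2.175e-19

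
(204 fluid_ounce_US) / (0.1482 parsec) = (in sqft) 1.42e-17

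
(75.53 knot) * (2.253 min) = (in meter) 5253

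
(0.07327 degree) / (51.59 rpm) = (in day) 2.74e-09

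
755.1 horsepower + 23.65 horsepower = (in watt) 5.807e+05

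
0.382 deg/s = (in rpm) 0.06367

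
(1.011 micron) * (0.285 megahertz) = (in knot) 0.5601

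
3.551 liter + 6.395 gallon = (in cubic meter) 0.02776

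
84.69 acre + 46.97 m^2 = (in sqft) 3.69e+06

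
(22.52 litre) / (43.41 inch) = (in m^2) 0.02042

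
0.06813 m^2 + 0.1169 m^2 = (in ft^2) 1.992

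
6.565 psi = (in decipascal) 4.526e+05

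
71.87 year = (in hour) 6.296e+05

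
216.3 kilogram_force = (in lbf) 476.9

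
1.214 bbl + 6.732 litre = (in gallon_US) 52.77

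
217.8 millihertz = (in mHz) 217.8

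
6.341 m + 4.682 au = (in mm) 7.004e+14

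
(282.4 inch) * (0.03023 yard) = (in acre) 4.9e-05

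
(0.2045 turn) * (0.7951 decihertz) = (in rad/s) 0.1022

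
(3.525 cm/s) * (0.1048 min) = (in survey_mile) 0.0001377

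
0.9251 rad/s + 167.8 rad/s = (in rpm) 1611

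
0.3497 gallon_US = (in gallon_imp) 0.2912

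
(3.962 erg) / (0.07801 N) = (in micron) 5.079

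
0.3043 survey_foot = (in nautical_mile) 5.008e-05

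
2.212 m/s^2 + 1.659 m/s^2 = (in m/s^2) 3.871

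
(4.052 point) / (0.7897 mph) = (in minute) 6.749e-05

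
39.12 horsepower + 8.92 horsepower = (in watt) 3.582e+04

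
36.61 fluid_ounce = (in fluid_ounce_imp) 38.11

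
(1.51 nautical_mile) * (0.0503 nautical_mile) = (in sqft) 2.804e+06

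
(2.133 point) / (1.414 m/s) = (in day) 6.159e-09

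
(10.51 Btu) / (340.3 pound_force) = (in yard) 8.011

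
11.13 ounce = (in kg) 0.3155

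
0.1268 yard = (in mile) 7.205e-05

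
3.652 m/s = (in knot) 7.099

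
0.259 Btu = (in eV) 1.706e+21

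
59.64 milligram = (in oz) 0.002104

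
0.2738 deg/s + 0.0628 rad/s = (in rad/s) 0.06758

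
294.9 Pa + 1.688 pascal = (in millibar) 2.966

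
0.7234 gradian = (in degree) 0.6511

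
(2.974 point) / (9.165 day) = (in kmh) 4.77e-09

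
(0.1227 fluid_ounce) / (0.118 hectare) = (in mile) 1.911e-12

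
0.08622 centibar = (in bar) 0.0008622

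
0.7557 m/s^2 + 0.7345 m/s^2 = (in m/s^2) 1.49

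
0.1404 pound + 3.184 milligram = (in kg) 0.06369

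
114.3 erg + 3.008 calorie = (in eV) 7.855e+19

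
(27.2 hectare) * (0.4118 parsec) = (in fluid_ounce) 1.169e+26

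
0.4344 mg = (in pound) 9.577e-07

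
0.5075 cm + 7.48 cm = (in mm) 79.88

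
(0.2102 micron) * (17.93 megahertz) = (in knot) 7.326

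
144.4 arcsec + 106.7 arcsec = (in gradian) 0.0775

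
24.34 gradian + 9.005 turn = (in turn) 9.066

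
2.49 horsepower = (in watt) 1857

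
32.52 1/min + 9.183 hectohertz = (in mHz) 9.188e+05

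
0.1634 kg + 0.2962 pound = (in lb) 0.6564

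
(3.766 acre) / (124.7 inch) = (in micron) 4.812e+09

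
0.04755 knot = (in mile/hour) 0.05472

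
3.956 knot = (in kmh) 7.327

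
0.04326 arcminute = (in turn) 2.003e-06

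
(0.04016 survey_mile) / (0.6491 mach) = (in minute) 0.004874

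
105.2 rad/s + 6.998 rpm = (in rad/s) 105.9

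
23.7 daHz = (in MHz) 0.000237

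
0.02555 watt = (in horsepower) 3.426e-05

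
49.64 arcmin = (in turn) 0.002298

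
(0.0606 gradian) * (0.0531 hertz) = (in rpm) 0.0004827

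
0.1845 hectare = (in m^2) 1845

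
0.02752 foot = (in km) 8.388e-06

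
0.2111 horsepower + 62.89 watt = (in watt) 220.3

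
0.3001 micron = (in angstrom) 3001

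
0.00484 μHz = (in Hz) 4.84e-09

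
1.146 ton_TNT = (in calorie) 1.146e+09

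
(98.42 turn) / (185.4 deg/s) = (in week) 0.000316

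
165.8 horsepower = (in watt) 1.236e+05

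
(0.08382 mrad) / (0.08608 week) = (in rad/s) 1.61e-09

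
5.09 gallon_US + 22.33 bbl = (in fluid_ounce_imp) 1.256e+05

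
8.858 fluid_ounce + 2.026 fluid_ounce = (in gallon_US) 0.08503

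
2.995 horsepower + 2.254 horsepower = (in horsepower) 5.249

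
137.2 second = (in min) 2.287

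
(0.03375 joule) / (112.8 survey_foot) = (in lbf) 0.0002207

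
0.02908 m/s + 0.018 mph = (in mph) 0.08305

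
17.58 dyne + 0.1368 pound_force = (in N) 0.6087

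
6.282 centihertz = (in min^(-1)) 3.769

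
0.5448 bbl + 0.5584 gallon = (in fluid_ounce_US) 3000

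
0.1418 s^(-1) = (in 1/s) 0.1418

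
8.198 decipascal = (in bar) 8.198e-06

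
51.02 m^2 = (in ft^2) 549.2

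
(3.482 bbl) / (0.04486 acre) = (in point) 8.644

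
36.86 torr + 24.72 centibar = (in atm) 0.2925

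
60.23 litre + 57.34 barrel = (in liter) 9177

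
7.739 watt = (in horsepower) 0.01038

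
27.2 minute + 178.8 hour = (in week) 1.067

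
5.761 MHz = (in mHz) 5.761e+09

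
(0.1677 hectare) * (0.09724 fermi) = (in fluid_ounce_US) 5.514e-09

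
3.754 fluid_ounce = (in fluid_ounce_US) 3.754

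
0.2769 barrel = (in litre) 44.02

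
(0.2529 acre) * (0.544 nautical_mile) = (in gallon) 2.724e+08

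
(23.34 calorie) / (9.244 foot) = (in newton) 34.66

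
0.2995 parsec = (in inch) 3.638e+17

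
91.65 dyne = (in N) 0.0009165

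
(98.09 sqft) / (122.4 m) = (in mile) 4.626e-05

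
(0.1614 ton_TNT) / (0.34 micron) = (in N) 1.986e+15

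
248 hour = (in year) 0.02831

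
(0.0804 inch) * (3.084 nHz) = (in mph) 1.409e-11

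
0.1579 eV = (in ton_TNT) 6.046e-30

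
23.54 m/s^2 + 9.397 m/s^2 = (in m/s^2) 32.94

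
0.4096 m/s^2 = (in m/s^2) 0.4096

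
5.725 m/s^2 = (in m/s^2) 5.725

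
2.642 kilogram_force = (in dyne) 2.591e+06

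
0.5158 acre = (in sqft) 2.247e+04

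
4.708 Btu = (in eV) 3.1e+22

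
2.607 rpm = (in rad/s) 0.273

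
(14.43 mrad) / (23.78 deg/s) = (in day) 4.024e-07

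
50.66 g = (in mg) 5.066e+04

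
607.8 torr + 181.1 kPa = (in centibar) 262.1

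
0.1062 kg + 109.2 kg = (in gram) 1.093e+05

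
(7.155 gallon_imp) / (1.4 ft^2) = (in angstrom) 2.501e+09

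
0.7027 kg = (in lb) 1.549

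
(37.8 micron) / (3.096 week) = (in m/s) 2.019e-11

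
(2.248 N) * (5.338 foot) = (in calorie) 0.8742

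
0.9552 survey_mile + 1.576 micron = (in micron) 1.537e+09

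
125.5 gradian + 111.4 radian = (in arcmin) 3.897e+05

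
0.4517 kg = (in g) 451.7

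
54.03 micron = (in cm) 0.005403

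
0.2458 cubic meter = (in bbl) 1.546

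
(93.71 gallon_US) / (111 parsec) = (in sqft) 1.115e-18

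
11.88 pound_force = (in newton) 52.84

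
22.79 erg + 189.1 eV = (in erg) 22.79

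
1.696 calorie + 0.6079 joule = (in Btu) 0.007302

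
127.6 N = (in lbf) 28.69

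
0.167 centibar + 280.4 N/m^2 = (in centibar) 0.4474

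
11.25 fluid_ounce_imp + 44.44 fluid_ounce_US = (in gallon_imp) 0.3594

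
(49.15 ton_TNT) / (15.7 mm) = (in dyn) 1.31e+18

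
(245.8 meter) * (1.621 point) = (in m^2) 0.1406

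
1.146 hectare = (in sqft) 1.234e+05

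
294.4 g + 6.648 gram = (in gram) 301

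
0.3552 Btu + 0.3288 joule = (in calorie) 89.65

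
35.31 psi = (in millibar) 2435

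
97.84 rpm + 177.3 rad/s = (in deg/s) 1.075e+04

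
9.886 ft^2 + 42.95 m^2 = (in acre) 0.01084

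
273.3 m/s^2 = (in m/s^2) 273.3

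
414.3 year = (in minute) 2.178e+08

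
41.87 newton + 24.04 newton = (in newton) 65.91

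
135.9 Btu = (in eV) 8.949e+23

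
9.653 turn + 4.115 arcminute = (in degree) 3475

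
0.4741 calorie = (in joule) 1.984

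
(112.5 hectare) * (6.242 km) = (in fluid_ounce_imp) 2.471e+14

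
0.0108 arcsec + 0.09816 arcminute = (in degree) 0.001639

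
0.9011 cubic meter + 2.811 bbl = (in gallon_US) 356.1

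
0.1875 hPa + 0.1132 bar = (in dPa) 1.134e+05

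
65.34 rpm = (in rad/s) 6.842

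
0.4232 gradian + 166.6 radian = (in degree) 9546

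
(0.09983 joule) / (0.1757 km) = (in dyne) 56.82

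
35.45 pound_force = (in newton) 157.7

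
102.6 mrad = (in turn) 0.01633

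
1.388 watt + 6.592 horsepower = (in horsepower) 6.594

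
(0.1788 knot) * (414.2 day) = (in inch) 1.296e+08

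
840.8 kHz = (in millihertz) 8.408e+08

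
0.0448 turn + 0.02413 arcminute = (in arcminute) 967.7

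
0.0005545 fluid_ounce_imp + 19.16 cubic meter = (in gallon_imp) 4215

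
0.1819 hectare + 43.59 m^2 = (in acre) 0.4603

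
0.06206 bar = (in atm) 0.06125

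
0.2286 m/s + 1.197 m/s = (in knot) 2.771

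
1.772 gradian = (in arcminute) 95.69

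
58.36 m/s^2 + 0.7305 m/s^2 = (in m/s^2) 59.09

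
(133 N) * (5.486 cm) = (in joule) 7.296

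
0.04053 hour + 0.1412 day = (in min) 205.8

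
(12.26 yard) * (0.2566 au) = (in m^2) 4.303e+11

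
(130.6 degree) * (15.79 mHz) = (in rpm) 0.3437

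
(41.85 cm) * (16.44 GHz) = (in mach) 2.021e+07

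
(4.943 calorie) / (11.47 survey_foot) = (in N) 5.916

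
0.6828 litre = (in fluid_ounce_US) 23.09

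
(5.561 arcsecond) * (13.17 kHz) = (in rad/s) 0.3551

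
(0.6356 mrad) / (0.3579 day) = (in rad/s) 2.055e-08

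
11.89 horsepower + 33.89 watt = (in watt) 8900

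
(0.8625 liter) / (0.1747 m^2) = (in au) 3.3e-14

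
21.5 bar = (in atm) 21.22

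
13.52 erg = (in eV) 8.439e+12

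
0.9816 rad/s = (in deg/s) 56.24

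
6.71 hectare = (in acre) 16.58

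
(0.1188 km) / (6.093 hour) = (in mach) 1.591e-05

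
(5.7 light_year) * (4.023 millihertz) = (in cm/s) 2.169e+16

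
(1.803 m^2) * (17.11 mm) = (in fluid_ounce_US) 1043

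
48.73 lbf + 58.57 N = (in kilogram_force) 28.08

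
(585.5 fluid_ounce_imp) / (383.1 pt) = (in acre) 3.042e-05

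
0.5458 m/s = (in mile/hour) 1.221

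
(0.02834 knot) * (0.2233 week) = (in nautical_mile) 1.063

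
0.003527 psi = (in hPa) 0.2432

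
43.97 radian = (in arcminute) 1.512e+05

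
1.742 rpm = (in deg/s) 10.45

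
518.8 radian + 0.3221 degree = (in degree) 2.973e+04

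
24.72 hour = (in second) 8.899e+04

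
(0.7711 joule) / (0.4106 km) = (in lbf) 0.0004222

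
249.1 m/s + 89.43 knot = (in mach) 0.8667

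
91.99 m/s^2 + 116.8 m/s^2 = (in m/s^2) 208.8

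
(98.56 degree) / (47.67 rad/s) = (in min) 0.0006014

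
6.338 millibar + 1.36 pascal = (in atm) 0.006269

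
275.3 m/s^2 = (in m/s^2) 275.3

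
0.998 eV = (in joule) 1.599e-19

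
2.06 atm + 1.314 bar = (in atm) 3.357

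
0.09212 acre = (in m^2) 372.8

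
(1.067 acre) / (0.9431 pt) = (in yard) 1.419e+07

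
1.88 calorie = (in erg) 7.866e+07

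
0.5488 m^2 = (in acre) 0.0001356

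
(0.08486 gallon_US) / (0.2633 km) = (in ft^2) 1.313e-05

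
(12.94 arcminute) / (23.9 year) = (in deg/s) 2.861e-10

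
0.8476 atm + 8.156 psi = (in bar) 1.421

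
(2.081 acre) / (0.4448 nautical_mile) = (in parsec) 3.313e-16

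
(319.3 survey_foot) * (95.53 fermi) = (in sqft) 1.001e-10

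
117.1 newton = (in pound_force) 26.33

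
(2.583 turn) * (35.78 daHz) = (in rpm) 5.545e+04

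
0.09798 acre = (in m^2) 396.5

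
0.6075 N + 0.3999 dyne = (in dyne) 6.075e+04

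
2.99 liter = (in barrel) 0.01881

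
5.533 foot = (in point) 4781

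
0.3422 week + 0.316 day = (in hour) 65.07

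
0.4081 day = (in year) 0.001118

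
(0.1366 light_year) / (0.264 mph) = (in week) 1.811e+10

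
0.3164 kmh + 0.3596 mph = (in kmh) 0.8951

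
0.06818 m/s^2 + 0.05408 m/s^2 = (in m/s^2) 0.1223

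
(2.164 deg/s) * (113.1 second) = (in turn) 0.6799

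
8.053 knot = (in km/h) 14.91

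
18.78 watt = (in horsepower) 0.02518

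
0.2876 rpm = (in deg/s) 1.726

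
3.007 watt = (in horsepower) 0.004032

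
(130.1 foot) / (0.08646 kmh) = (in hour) 0.4586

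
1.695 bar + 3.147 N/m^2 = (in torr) 1271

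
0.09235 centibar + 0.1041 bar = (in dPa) 1.05e+05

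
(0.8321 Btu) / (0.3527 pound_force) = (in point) 1.586e+06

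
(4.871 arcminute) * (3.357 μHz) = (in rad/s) 4.757e-09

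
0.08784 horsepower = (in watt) 65.5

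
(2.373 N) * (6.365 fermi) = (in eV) 9.427e+04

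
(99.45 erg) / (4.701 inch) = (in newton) 8.329e-05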